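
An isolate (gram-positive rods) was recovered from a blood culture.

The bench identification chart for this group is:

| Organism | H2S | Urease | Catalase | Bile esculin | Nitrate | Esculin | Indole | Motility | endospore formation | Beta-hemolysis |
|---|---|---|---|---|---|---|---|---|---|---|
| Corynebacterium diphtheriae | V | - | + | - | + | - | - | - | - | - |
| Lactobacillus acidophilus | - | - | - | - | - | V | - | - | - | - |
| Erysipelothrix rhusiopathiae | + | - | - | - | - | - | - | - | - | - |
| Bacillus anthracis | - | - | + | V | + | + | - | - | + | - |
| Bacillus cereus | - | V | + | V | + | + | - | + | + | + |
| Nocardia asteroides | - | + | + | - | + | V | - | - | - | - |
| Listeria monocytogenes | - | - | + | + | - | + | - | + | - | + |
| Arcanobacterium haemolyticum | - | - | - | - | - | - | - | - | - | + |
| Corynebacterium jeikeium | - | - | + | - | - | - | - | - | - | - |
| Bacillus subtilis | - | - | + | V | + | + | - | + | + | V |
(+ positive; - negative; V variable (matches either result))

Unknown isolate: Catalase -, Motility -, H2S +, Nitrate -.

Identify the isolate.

H2S +: excludes 8 organisms — 2 left.
Nitrate -: excludes Corynebacterium diphtheriae — 1 left.
Catalase -: the one remaining candidate is consistent.
Motility -: the one remaining candidate is consistent.

Erysipelothrix rhusiopathiae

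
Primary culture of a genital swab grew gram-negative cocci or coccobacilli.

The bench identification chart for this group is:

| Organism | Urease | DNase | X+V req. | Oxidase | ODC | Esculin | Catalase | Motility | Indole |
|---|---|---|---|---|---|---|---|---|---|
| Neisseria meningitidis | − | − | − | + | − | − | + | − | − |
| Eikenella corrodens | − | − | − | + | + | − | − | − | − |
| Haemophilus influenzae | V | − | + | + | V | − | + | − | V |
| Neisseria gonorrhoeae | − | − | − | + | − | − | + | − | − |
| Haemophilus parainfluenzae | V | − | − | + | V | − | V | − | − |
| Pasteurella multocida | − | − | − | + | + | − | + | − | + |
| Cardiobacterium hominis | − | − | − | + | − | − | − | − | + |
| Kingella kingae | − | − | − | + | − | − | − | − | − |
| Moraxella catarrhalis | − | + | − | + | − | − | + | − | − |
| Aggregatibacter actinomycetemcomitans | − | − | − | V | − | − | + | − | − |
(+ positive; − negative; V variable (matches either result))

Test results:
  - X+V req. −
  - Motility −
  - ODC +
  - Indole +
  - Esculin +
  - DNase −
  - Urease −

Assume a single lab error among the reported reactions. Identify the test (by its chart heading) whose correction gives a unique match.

As reported, no row in the chart matches all 7 reactions.
Reversing X+V req. → still no organism matches.
Reversing DNase → still no organism matches.
Reversing Motility → still no organism matches.
Reversing ODC → still no organism matches.
Reversing Indole → still no organism matches.
Reversing Esculin (to −) → unique match: Pasteurella multocida.
Reversing Urease → still no organism matches.

Esculin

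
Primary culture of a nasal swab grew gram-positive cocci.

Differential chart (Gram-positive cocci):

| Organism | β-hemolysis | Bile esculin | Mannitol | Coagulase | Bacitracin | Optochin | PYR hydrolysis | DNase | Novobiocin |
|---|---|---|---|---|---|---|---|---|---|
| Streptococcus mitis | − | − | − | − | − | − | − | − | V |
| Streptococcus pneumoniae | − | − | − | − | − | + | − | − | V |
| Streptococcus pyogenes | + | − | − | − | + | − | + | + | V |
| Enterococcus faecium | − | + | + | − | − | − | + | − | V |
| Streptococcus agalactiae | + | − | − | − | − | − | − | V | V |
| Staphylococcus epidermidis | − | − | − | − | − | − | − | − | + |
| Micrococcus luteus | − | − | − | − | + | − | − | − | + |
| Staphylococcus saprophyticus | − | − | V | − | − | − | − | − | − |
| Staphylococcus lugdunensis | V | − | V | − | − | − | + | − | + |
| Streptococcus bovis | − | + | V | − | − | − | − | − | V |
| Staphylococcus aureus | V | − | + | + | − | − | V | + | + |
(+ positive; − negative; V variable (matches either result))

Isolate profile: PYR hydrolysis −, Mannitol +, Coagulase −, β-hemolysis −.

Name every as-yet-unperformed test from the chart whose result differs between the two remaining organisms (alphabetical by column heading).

Coagulase −: excludes Staphylococcus aureus — 10 left.
β-hemolysis −: excludes Streptococcus pyogenes, Streptococcus agalactiae — 8 left.
Mannitol +: excludes Streptococcus mitis, Streptococcus pneumoniae, Staphylococcus epidermidis, Micrococcus luteus — 4 left.
PYR hydrolysis −: excludes Enterococcus faecium, Staphylococcus lugdunensis — 2 left.
Two candidates remain: Staphylococcus saprophyticus and Streptococcus bovis.
  Bile esculin: Staphylococcus saprophyticus −, Streptococcus bovis + — discriminates.
  Bacitracin: − vs − — same for both, does not separate.
  Optochin: − vs − — same for both, does not separate.
  DNase: − vs − — same for both, does not separate.
  Novobiocin: − vs V — variable for at least one, does not separate.

Bile esculin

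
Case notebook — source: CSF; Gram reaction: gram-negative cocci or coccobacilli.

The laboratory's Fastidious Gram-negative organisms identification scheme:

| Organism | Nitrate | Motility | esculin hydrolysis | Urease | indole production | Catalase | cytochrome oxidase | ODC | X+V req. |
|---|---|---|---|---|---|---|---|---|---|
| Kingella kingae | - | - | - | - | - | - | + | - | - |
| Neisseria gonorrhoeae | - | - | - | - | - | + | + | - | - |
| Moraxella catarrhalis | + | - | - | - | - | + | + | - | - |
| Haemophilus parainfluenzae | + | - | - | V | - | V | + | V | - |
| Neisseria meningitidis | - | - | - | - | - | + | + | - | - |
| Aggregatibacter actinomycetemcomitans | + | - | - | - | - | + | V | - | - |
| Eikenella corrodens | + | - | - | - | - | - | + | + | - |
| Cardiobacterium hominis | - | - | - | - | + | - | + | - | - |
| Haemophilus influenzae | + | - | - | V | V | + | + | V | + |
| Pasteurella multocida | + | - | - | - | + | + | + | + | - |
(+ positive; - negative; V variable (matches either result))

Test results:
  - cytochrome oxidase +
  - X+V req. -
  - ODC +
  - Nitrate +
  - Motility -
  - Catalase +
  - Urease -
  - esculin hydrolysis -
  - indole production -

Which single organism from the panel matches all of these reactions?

Haemophilus parainfluenzae

Urease -: all 10 remaining candidates are consistent.
esculin hydrolysis -: all 10 remaining candidates are consistent.
Nitrate +: excludes Kingella kingae, Neisseria gonorrhoeae, Neisseria meningitidis, Cardiobacterium hominis — 6 left.
cytochrome oxidase +: all 6 remaining candidates are consistent.
Motility -: all 6 remaining candidates are consistent.
X+V req. -: excludes Haemophilus influenzae — 5 left.
ODC +: excludes Moraxella catarrhalis, Aggregatibacter actinomycetemcomitans — 3 left.
indole production -: excludes Pasteurella multocida — 2 left.
Catalase +: excludes Eikenella corrodens — 1 left.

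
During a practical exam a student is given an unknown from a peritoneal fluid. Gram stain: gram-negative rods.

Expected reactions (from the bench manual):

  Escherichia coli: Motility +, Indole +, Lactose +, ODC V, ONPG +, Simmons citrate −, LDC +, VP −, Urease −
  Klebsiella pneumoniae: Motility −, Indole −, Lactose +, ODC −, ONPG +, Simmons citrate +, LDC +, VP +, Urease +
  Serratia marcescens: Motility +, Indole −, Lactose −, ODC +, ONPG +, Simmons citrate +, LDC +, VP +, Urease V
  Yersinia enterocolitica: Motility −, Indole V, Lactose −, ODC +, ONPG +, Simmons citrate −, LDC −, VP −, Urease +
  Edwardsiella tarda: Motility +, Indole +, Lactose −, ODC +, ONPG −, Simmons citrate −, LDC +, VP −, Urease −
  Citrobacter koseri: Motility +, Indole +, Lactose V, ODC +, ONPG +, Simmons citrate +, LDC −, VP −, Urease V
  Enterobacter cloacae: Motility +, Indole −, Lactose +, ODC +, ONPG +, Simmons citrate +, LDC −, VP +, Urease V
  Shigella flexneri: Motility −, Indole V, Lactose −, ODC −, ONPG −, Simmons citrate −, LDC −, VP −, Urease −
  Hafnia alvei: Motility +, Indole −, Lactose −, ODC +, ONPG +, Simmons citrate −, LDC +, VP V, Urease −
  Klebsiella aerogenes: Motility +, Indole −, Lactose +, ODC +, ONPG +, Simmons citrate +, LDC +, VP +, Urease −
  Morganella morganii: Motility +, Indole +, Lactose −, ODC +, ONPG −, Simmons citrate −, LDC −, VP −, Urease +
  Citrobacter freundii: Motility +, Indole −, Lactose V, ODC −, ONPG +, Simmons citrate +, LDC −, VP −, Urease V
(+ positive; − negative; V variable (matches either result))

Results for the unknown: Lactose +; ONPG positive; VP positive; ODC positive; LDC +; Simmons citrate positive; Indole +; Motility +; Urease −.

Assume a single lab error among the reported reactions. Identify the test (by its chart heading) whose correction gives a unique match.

Indole

As reported, no row in the chart matches all 9 reactions.
Reversing Indole (to −) → unique match: Klebsiella aerogenes.
Reversing Motility → still no organism matches.
Reversing ONPG → still no organism matches.
Reversing VP → still no organism matches.
Reversing LDC → still no organism matches.
Reversing Simmons citrate → still no organism matches.
Reversing ODC → still no organism matches.
Reversing Urease → still no organism matches.
Reversing Lactose → still no organism matches.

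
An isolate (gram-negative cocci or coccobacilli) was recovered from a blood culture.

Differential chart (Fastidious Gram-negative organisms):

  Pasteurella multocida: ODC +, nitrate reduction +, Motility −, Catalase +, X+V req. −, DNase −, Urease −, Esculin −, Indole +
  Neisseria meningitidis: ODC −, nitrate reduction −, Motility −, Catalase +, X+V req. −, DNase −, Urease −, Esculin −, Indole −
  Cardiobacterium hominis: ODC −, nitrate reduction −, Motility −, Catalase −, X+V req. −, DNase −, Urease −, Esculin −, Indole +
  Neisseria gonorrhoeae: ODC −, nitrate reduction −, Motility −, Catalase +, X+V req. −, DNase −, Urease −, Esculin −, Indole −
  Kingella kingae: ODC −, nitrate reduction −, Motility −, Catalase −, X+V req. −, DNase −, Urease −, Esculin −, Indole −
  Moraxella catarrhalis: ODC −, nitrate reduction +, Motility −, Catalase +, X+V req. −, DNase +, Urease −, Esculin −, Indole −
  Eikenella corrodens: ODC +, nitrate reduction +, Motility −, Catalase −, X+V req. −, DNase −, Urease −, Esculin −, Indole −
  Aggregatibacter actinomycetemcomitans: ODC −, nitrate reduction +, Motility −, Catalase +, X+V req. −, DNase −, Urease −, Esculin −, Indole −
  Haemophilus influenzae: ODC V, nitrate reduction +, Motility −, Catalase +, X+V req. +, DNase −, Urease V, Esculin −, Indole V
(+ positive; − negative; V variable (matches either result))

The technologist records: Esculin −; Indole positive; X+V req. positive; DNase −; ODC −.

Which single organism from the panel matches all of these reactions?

Haemophilus influenzae

Indole +: excludes 6 organisms — 3 left.
ODC −: excludes Pasteurella multocida — 2 left.
Esculin −: all 2 remaining candidates are consistent.
DNase −: all 2 remaining candidates are consistent.
X+V req. +: excludes Cardiobacterium hominis — 1 left.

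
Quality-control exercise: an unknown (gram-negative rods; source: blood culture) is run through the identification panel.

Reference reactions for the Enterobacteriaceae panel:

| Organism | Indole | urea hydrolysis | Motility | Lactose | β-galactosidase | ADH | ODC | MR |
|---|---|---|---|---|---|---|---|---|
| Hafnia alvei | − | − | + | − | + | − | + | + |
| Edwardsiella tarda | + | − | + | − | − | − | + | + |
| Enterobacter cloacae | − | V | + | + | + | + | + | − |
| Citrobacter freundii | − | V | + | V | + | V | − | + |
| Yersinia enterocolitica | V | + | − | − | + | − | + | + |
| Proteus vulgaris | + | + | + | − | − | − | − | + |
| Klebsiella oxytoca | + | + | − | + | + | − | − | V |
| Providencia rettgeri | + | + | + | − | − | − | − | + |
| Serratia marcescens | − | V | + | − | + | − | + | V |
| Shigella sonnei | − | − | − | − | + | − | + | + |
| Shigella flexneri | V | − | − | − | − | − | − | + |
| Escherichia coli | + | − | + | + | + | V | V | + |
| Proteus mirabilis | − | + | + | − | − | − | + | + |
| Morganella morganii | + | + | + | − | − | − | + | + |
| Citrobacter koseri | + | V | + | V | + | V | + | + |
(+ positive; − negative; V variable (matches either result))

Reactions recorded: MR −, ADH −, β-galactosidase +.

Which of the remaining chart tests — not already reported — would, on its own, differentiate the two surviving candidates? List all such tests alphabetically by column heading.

β-galactosidase +: excludes 6 organisms — 9 left.
MR −: excludes 6 organisms — 3 left.
ADH −: excludes Enterobacter cloacae — 2 left.
Two candidates remain: Klebsiella oxytoca and Serratia marcescens.
  Indole: Klebsiella oxytoca +, Serratia marcescens − — discriminates.
  urea hydrolysis: + vs V — variable for at least one, does not separate.
  Motility: Klebsiella oxytoca −, Serratia marcescens + — discriminates.
  Lactose: Klebsiella oxytoca +, Serratia marcescens − — discriminates.
  ODC: Klebsiella oxytoca −, Serratia marcescens + — discriminates.

Indole, Lactose, Motility, ODC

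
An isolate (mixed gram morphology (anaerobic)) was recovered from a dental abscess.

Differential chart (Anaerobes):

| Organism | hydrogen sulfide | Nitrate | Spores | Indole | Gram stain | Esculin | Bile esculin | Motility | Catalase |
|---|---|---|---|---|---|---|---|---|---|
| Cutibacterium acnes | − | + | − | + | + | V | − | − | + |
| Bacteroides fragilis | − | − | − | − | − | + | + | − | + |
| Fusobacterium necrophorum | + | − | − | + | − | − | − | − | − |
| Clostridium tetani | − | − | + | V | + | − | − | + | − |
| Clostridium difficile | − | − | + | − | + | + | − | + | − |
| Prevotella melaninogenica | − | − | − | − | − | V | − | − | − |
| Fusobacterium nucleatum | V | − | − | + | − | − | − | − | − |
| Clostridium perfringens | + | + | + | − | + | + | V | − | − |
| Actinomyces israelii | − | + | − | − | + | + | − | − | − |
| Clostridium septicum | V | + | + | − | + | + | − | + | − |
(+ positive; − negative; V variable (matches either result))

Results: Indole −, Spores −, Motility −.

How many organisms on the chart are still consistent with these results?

Spores −: excludes Clostridium tetani, Clostridium difficile, Clostridium perfringens, Clostridium septicum — 6 left.
Indole −: excludes Cutibacterium acnes, Fusobacterium necrophorum, Fusobacterium nucleatum — 3 left.
Motility −: all 3 remaining candidates are consistent.
Still consistent: Actinomyces israelii, Bacteroides fragilis, Prevotella melaninogenica.

3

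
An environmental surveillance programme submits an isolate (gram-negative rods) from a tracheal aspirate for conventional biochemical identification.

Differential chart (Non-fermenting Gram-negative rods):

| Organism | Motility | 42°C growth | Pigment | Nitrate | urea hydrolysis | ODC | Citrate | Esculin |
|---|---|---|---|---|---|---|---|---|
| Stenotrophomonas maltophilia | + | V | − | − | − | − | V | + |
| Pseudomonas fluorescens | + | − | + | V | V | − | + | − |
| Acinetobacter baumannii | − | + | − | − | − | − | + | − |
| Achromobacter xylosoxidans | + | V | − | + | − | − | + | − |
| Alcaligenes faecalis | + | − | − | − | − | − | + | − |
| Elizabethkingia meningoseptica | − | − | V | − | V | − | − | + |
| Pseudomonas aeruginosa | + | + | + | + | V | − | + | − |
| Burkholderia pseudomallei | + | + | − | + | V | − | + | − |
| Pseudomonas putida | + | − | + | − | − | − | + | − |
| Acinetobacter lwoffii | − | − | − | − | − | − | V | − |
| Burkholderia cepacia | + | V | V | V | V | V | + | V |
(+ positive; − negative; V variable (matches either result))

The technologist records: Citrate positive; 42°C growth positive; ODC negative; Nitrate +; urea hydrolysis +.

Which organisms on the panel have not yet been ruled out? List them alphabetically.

ODC −: all 11 remaining candidates are consistent.
Citrate +: excludes Elizabethkingia meningoseptica — 10 left.
Nitrate +: excludes 5 organisms — 5 left.
42°C growth +: excludes Pseudomonas fluorescens — 4 left.
urea hydrolysis +: excludes Achromobacter xylosoxidans — 3 left.

Burkholderia cepacia, Burkholderia pseudomallei, Pseudomonas aeruginosa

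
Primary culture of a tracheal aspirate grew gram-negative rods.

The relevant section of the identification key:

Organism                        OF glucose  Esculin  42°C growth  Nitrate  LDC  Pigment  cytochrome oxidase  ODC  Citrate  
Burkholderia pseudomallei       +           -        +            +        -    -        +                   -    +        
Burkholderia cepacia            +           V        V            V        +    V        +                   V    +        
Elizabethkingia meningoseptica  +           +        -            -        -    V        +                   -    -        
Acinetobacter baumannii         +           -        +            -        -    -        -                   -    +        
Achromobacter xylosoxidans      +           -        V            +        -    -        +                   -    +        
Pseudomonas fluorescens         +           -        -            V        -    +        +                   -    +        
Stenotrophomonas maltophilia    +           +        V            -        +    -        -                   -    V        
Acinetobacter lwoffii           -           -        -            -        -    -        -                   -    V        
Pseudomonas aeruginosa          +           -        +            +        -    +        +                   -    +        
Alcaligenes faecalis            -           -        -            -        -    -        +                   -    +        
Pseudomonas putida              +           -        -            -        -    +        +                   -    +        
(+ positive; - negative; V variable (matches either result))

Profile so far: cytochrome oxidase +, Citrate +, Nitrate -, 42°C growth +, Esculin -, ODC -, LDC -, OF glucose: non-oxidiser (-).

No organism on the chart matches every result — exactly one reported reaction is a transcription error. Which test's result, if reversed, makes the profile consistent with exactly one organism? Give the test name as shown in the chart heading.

42°C growth

As reported, no row in the chart matches all 8 reactions.
Reversing OF glucose → still no organism matches.
Reversing ODC → still no organism matches.
Reversing Esculin → still no organism matches.
Reversing Citrate → still no organism matches.
Reversing LDC → still no organism matches.
Reversing cytochrome oxidase → still no organism matches.
Reversing Nitrate → still no organism matches.
Reversing 42°C growth (to -) → unique match: Alcaligenes faecalis.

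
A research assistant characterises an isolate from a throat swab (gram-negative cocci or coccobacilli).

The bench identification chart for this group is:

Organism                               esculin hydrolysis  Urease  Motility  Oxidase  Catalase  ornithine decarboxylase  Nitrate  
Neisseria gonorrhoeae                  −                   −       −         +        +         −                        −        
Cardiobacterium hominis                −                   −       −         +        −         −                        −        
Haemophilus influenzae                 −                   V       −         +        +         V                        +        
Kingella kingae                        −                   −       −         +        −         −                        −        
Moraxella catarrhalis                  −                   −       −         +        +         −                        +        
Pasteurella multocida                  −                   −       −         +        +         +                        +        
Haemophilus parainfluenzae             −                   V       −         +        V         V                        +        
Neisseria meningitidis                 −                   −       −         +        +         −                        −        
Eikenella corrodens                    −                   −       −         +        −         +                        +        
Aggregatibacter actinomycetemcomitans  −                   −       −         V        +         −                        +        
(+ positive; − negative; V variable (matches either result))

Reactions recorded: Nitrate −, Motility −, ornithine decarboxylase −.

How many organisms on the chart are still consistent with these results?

Nitrate −: excludes 6 organisms — 4 left.
Motility −: all 4 remaining candidates are consistent.
ornithine decarboxylase −: all 4 remaining candidates are consistent.
Still consistent: Cardiobacterium hominis, Kingella kingae, Neisseria gonorrhoeae, Neisseria meningitidis.

4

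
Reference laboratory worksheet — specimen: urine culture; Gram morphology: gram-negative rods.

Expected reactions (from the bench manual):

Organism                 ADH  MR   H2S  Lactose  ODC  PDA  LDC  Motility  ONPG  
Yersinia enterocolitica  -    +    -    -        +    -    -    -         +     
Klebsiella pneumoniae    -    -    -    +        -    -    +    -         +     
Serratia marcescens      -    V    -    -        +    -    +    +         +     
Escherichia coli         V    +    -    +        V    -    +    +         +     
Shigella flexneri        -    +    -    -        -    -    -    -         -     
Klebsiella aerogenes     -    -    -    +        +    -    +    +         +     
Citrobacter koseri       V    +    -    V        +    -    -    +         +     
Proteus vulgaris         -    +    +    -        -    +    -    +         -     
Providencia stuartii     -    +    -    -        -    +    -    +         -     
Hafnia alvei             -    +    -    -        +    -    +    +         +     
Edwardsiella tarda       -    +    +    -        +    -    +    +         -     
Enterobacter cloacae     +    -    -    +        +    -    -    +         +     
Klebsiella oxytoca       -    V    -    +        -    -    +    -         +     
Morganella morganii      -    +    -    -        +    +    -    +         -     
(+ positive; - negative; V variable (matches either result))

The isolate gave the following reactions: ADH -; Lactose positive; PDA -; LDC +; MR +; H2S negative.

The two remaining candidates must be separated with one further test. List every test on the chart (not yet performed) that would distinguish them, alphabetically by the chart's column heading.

Motility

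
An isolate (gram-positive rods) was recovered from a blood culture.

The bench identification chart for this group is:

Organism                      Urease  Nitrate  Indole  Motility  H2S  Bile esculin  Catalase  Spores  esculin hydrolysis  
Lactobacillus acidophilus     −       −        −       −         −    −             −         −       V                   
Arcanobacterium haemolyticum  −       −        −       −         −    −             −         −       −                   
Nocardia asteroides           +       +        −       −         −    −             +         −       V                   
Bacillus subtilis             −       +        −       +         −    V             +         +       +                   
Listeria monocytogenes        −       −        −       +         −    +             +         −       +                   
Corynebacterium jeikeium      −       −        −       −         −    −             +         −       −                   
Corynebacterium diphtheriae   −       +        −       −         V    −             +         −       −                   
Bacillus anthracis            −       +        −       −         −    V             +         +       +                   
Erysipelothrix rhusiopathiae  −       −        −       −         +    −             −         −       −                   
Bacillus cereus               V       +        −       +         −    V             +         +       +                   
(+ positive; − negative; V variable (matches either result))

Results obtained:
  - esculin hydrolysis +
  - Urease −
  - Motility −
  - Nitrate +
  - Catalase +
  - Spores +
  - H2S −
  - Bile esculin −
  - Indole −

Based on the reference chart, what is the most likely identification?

Bacillus anthracis

Bile esculin −: excludes Listeria monocytogenes — 9 left.
Urease −: excludes Nocardia asteroides — 8 left.
esculin hydrolysis +: excludes Arcanobacterium haemolyticum, Corynebacterium jeikeium, Corynebacterium diphtheriae, Erysipelothrix rhusiopathiae — 4 left.
Indole −: all 4 remaining candidates are consistent.
Nitrate +: excludes Lactobacillus acidophilus — 3 left.
Catalase +: all 3 remaining candidates are consistent.
H2S −: all 3 remaining candidates are consistent.
Motility −: excludes Bacillus subtilis, Bacillus cereus — 1 left.
Spores +: the one remaining candidate is consistent.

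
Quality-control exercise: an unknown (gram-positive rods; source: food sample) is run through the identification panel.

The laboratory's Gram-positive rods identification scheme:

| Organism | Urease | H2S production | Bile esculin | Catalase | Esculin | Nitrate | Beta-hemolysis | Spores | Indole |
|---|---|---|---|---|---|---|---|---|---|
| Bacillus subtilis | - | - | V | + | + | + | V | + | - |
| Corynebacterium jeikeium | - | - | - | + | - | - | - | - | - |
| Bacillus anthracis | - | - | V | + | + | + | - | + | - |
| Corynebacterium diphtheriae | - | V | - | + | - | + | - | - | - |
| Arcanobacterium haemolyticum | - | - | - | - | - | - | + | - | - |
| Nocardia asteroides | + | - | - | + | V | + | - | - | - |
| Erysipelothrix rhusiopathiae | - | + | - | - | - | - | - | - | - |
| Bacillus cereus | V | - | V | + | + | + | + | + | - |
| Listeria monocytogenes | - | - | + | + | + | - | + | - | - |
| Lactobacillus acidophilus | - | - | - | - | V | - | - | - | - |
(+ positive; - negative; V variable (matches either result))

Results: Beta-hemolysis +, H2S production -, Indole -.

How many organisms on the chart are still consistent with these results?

4

Beta-hemolysis +: excludes 6 organisms — 4 left.
Indole -: all 4 remaining candidates are consistent.
H2S production -: all 4 remaining candidates are consistent.
Still consistent: Arcanobacterium haemolyticum, Bacillus cereus, Bacillus subtilis, Listeria monocytogenes.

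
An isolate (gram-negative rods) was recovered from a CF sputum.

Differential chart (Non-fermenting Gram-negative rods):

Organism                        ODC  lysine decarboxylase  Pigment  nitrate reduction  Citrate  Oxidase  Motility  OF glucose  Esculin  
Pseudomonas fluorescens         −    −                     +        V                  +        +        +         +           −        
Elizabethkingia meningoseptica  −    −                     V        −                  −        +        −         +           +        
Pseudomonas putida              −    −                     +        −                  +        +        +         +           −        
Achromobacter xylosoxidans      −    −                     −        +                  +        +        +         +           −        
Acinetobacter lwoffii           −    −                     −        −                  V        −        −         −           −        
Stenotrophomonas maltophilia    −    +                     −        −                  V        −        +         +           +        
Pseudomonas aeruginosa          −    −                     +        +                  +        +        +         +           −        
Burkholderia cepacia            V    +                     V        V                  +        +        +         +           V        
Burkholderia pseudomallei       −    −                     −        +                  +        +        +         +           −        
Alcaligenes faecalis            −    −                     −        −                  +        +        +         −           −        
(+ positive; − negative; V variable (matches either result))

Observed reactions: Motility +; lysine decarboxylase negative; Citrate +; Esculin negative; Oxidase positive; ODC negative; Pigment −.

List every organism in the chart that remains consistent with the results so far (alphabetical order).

Esculin −: excludes Elizabethkingia meningoseptica, Stenotrophomonas maltophilia — 8 left.
Citrate +: all 8 remaining candidates are consistent.
Pigment −: excludes Pseudomonas fluorescens, Pseudomonas putida, Pseudomonas aeruginosa — 5 left.
Motility +: excludes Acinetobacter lwoffii — 4 left.
ODC −: all 4 remaining candidates are consistent.
Oxidase +: all 4 remaining candidates are consistent.
lysine decarboxylase −: excludes Burkholderia cepacia — 3 left.

Achromobacter xylosoxidans, Alcaligenes faecalis, Burkholderia pseudomallei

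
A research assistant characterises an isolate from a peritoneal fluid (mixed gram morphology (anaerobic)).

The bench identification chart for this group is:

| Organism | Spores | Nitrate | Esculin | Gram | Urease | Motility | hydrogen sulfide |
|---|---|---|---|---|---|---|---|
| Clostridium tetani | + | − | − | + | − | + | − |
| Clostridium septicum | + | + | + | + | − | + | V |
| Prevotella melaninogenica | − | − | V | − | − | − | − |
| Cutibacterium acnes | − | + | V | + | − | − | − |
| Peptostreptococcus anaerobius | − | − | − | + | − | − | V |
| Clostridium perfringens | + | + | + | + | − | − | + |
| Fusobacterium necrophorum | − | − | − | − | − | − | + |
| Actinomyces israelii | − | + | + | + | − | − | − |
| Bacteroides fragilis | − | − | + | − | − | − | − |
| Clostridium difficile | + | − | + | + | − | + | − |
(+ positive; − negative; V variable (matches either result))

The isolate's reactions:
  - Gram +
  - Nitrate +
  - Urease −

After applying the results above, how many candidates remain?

Nitrate +: excludes 6 organisms — 4 left.
Urease −: all 4 remaining candidates are consistent.
Gram +: all 4 remaining candidates are consistent.
Still consistent: Actinomyces israelii, Clostridium perfringens, Clostridium septicum, Cutibacterium acnes.

4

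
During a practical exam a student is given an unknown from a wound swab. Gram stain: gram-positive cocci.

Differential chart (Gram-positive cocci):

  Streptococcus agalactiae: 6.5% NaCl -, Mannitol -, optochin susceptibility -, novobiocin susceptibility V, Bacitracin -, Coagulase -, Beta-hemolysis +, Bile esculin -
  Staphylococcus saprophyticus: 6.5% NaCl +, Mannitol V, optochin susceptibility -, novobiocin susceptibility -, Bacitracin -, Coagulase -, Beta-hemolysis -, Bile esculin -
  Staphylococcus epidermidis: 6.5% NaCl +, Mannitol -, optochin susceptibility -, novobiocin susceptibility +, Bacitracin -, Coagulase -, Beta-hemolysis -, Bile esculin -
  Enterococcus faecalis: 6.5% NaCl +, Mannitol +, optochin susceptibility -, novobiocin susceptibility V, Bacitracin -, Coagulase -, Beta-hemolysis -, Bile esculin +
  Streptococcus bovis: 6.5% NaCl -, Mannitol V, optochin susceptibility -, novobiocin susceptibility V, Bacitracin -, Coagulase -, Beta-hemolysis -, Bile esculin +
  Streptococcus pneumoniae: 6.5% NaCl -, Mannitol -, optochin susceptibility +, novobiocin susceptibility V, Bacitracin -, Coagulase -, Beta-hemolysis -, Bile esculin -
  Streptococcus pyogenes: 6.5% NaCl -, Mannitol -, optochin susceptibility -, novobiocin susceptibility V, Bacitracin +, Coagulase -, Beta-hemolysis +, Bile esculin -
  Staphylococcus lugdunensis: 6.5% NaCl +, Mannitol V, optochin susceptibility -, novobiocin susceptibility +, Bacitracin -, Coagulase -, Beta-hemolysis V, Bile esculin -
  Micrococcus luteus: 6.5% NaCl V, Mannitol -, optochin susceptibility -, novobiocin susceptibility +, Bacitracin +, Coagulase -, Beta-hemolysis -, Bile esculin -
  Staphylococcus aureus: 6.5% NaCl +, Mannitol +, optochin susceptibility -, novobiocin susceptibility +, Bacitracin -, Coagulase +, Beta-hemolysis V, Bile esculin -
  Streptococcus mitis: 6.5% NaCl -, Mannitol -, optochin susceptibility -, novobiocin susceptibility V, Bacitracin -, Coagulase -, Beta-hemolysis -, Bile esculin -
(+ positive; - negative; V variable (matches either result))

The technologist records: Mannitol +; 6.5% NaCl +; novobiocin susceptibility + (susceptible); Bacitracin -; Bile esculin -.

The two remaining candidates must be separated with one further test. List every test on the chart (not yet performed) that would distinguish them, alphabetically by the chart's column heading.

Coagulase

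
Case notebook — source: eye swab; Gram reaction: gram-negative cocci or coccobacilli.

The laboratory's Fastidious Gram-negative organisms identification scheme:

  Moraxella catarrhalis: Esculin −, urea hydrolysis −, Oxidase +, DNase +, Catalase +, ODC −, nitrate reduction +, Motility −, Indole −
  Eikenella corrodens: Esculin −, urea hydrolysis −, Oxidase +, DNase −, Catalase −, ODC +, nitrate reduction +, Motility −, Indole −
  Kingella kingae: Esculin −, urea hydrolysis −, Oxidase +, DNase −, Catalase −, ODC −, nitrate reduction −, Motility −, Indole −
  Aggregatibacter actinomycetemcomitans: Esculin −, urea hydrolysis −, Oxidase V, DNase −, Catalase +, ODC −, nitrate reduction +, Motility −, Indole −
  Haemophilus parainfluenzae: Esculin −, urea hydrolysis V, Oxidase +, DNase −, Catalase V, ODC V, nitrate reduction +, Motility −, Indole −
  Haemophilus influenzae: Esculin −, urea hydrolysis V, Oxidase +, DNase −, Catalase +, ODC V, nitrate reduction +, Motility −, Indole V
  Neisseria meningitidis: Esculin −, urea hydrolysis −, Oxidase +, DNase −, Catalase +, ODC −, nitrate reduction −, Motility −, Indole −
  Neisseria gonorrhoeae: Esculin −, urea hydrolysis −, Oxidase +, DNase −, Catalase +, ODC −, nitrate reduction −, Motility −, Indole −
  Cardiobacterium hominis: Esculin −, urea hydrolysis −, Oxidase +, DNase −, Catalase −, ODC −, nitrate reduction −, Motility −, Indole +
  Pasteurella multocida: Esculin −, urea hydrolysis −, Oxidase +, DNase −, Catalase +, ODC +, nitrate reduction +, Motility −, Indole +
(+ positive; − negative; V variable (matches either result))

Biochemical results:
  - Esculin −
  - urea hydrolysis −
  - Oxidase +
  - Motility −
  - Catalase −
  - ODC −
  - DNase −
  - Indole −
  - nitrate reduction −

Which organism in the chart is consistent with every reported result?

Esculin −: all 10 remaining candidates are consistent.
Indole −: excludes Cardiobacterium hominis, Pasteurella multocida — 8 left.
DNase −: excludes Moraxella catarrhalis — 7 left.
ODC −: excludes Eikenella corrodens — 6 left.
Catalase −: excludes Aggregatibacter actinomycetemcomitans, Haemophilus influenzae, Neisseria meningitidis, Neisseria gonorrhoeae — 2 left.
Motility −: all 2 remaining candidates are consistent.
nitrate reduction −: excludes Haemophilus parainfluenzae — 1 left.
urea hydrolysis −: the one remaining candidate is consistent.
Oxidase +: the one remaining candidate is consistent.

Kingella kingae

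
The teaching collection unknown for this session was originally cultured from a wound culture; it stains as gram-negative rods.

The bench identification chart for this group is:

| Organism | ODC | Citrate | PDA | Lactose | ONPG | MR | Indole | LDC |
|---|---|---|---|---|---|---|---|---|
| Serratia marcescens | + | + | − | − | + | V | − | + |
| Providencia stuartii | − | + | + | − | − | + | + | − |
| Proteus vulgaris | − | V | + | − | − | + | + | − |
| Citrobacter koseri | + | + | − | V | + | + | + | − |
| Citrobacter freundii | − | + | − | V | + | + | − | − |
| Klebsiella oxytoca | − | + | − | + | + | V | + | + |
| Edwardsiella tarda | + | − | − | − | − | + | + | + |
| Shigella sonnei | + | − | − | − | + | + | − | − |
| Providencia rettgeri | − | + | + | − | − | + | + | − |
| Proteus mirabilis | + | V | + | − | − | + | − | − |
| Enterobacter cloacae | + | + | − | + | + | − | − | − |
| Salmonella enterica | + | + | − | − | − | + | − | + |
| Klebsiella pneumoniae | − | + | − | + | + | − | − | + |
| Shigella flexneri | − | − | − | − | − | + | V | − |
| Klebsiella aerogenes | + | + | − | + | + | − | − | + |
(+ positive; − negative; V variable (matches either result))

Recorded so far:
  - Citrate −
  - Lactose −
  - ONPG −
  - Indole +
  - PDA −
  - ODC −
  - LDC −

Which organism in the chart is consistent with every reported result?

Lactose −: excludes Klebsiella oxytoca, Enterobacter cloacae, Klebsiella pneumoniae, Klebsiella aerogenes — 11 left.
LDC −: excludes Serratia marcescens, Edwardsiella tarda, Salmonella enterica — 8 left.
Citrate −: excludes Providencia stuartii, Citrobacter koseri, Citrobacter freundii, Providencia rettgeri — 4 left.
PDA −: excludes Proteus vulgaris, Proteus mirabilis — 2 left.
ONPG −: excludes Shigella sonnei — 1 left.
ODC −: the one remaining candidate is consistent.
Indole +: the one remaining candidate is consistent.

Shigella flexneri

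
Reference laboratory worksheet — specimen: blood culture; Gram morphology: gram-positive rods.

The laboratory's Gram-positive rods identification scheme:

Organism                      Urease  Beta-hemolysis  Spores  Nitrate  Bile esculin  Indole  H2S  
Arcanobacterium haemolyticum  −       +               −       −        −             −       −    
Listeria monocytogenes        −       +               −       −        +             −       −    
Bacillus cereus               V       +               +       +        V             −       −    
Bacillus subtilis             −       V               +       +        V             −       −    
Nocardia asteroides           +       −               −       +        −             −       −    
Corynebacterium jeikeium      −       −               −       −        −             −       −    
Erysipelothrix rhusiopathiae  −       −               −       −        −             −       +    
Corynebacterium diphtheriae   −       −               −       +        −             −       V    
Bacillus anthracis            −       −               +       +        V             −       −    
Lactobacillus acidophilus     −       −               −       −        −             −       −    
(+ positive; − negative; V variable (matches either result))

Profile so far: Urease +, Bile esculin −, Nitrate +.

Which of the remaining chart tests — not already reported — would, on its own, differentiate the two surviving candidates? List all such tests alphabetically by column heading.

Beta-hemolysis, Spores

Urease +: excludes 8 organisms — 2 left.
Nitrate +: all 2 remaining candidates are consistent.
Bile esculin −: all 2 remaining candidates are consistent.
Two candidates remain: Bacillus cereus and Nocardia asteroides.
  Beta-hemolysis: Bacillus cereus +, Nocardia asteroides − — discriminates.
  Spores: Bacillus cereus +, Nocardia asteroides − — discriminates.
  Indole: − vs − — same for both, does not separate.
  H2S: − vs − — same for both, does not separate.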